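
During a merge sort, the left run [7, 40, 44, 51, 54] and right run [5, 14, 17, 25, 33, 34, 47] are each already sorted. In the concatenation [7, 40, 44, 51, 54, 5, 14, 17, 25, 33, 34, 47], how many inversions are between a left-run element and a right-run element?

Take each right-half value and tally the left-half values above it:
r = 5: 7, 40, 44, 51, 54 → 5
r = 14: 40, 44, 51, 54 → 4
r = 17: 40, 44, 51, 54 → 4
r = 25: 40, 44, 51, 54 → 4
r = 33: 40, 44, 51, 54 → 4
r = 34: 40, 44, 51, 54 → 4
r = 47: 51, 54 → 2
Cross-inversions: 5 + 4 + 4 + 4 + 4 + 4 + 2 = 27

27 cross-inversions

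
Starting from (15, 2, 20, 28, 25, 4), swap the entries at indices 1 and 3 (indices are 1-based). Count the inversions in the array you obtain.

7 inversions

Positions 1 and 3 hold 15 and 20; after swapping, the array is [20, 2, 15, 28, 25, 4].
Element-by-element contributions:
20 → 2, 15, 4 → 3
2 → none → 0
15 → 4 → 1
28 → 25, 4 → 2
25 → 4 → 1
4 → none → 0
Sum: 3 + 0 + 1 + 2 + 1 + 0 = 7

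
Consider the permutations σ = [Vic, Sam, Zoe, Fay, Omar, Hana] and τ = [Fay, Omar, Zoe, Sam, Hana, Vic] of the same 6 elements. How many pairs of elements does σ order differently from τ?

Assign each item its position (1..6) in the first ordering, then rewrite the second ordering as that position sequence:
positions: Vic→1, Sam→2, Zoe→3, Fay→4, Omar→5, Hana→6
second ordering as positions: [4, 5, 3, 2, 6, 1]
Discordant pairs = inversions in this position sequence.
4: 3, 2, 1 → 3
5: 3, 2, 1 → 3
3: 2, 1 → 2
2: 1 → 1
6: 1 → 1
1: 0
Total: 3 + 3 + 2 + 1 + 1 + 0 = 10

10 discordant pairs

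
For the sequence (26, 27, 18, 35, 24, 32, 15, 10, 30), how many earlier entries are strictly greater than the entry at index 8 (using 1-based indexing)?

7 such elements

The element at index 8 is 10.
Elements before it: 26, 27, 18, 35, 24, 32, 15
Those larger than 10: 26, 27, 18, 35, 24, 32, 15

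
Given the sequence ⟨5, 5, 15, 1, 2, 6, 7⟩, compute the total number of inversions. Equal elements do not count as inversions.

8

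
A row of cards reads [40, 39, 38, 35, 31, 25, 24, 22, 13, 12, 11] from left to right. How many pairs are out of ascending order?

Element-by-element contributions:
40 → 39, 38, 35, 31, 25, 24, 22, 13, 12, 11 → 10
39 → 38, 35, 31, 25, 24, 22, 13, 12, 11 → 9
38 → 35, 31, 25, 24, 22, 13, 12, 11 → 8
35 → 31, 25, 24, 22, 13, 12, 11 → 7
31 → 25, 24, 22, 13, 12, 11 → 6
25 → 24, 22, 13, 12, 11 → 5
24 → 22, 13, 12, 11 → 4
22 → 13, 12, 11 → 3
13 → 12, 11 → 2
12 → 11 → 1
11 → none → 0
Sum: 10 + 9 + 8 + 7 + 6 + 5 + 4 + 3 + 2 + 1 + 0 = 55

55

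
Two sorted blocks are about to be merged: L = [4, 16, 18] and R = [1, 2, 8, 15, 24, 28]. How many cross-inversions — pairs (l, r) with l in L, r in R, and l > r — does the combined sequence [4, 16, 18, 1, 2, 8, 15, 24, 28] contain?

10

For each element r of the right run, count left-run elements greater than r:
r = 1: 4, 16, 18 → 3
r = 2: 4, 16, 18 → 3
r = 8: 16, 18 → 2
r = 15: 16, 18 → 2
r = 24: none → 0
r = 28: none → 0
Cross-inversions: 3 + 3 + 2 + 2 + 0 + 0 = 10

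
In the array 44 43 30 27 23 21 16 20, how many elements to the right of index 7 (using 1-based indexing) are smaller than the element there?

The element at index 7 is 16.
Elements after it: 20
None of them are smaller than 16.

0 such elements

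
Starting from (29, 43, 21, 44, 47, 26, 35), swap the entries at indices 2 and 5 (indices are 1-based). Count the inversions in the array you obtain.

Positions 2 and 5 hold 43 and 47; after swapping, the array is [29, 47, 21, 44, 43, 26, 35].
Element-by-element contributions:
29: 2
47: 5
21: 0
44: 3
43: 2
26: 0
35: 0
Sum: 2 + 5 + 0 + 3 + 2 + 0 + 0 = 12

12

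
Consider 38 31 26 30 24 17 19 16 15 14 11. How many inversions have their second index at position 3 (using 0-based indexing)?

The element at index 3 is 30.
Elements before it: 38, 31, 26
Those larger than 30: 38, 31

2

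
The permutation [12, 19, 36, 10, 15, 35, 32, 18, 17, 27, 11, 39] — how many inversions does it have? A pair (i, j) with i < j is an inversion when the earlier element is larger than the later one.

Count, for each position, how many later elements it exceeds:
12: 2
19: 5
36: 8
10: 0
15: 1
35: 5
32: 4
18: 2
17: 1
27: 1
11: 0
39: 0
Sum: 2 + 5 + 8 + 0 + 1 + 5 + 4 + 2 + 1 + 1 + 0 + 0 = 29

29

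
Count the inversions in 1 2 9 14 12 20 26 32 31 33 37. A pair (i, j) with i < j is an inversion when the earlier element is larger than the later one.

Element-by-element contributions:
1 → none → 0
2 → none → 0
9 → none → 0
14 → 12 → 1
12 → none → 0
20 → none → 0
26 → none → 0
32 → 31 → 1
31 → none → 0
33 → none → 0
37 → none → 0
Sum: 0 + 0 + 0 + 1 + 0 + 0 + 0 + 1 + 0 + 0 + 0 = 2

There are 2 inversions.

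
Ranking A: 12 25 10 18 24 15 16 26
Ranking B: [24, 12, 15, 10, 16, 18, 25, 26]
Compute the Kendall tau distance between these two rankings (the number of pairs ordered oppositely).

11 discordant pairs

Assign each item its position (1..8) in the first ordering, then rewrite the second ordering as that position sequence:
positions: 12→1, 25→2, 10→3, 18→4, 24→5, 15→6, 16→7, 26→8
second ordering as positions: [5, 1, 6, 3, 7, 4, 2, 8]
Discordant pairs = inversions in this position sequence.
5: 1, 3, 4, 2 → 4
1: 0
6: 3, 4, 2 → 3
3: 2 → 1
7: 4, 2 → 2
4: 2 → 1
2: 0
8: 0
Total: 4 + 0 + 3 + 1 + 2 + 1 + 0 + 0 = 11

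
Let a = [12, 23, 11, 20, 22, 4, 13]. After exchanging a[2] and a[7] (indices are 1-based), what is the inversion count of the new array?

Positions 2 and 7 hold 23 and 13; after swapping, the array is [12, 13, 11, 20, 22, 4, 23].
Element-by-element contributions:
12 → 11, 4 → 2
13 → 11, 4 → 2
11 → 4 → 1
20 → 4 → 1
22 → 4 → 1
4 → none → 0
23 → none → 0
Sum: 2 + 2 + 1 + 1 + 1 + 0 + 0 = 7

7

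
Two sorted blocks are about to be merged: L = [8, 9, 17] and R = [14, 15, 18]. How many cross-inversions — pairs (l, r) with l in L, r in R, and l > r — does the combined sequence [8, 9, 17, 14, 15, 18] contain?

Cross-inversions: 2

For each element r of the right run, count left-run elements greater than r:
r = 14: 17 → 1
r = 15: 17 → 1
r = 18: none → 0
Cross-inversions: 1 + 1 + 0 = 2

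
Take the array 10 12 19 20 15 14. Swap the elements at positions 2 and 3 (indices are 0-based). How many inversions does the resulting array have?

6

Positions 2 and 3 hold 19 and 20; after swapping, the array is [10, 12, 20, 19, 15, 14].
Count, for each position, how many later elements it exceeds:
10 → none → 0
12 → none → 0
20 → 19, 15, 14 → 3
19 → 15, 14 → 2
15 → 14 → 1
14 → none → 0
Sum: 0 + 0 + 3 + 2 + 1 + 0 = 6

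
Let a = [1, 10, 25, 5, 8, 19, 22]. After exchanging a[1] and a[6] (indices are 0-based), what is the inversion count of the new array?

9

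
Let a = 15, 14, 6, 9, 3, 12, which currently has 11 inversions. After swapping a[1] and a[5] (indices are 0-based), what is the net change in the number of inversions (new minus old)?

Positions 1 and 5 hold 14 and 12; after swapping, the array is [15, 12, 6, 9, 3, 14].
Element-by-element contributions:
15: 5
12: 3
6: 1
9: 1
3: 0
14: 0
Sum: 5 + 3 + 1 + 1 + 0 + 0 = 10
Change: 10 − 11 = -1

-1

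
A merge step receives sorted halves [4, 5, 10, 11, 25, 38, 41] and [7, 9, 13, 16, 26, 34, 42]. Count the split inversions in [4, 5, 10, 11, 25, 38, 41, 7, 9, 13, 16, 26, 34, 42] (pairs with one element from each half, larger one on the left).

20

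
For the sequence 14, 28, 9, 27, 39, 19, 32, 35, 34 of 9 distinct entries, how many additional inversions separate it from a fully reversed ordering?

Maximum inversions for 9 distinct elements is C(9, 2) = 9·8/2 = 36.
Current inversions — for each element, count later smaller elements:
14: 1
28: 3
9: 0
27: 1
39: 4
19: 0
32: 0
35: 1
34: 0
Current total: 1 + 3 + 0 + 1 + 4 + 0 + 0 + 1 + 0 = 10
Shortfall: 36 − 10 = 26

26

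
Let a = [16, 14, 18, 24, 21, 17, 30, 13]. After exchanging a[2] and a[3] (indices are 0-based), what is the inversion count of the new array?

Positions 2 and 3 hold 18 and 24; after swapping, the array is [16, 14, 24, 18, 21, 17, 30, 13].
Element-by-element contributions:
16 → 14, 13 → 2
14 → 13 → 1
24 → 18, 21, 17, 13 → 4
18 → 17, 13 → 2
21 → 17, 13 → 2
17 → 13 → 1
30 → 13 → 1
13 → none → 0
Sum: 2 + 1 + 4 + 2 + 2 + 1 + 1 + 0 = 13

13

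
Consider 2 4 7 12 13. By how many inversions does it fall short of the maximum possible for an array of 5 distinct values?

10

Maximum inversions for 5 distinct elements is C(5, 2) = 5·4/2 = 10.
Current inversions — for each element, count later smaller elements:
2: 0
4: 0
7: 0
12: 0
13: 0
Current total: 0 + 0 + 0 + 0 + 0 = 0
Shortfall: 10 − 0 = 10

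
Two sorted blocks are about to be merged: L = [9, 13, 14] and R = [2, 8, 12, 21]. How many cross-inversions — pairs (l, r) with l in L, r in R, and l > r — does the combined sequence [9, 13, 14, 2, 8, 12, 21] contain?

8

For each element r of the right run, count left-run elements greater than r:
r = 2: 9, 13, 14 → 3
r = 8: 9, 13, 14 → 3
r = 12: 13, 14 → 2
r = 21: none → 0
Cross-inversions: 3 + 3 + 2 + 0 = 8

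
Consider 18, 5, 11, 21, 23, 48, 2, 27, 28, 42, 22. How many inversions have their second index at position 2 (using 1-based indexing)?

1

The element at index 2 is 5.
Elements before it: 18
Those larger than 5: 18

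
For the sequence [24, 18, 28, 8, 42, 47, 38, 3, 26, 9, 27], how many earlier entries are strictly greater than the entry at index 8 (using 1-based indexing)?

7 such elements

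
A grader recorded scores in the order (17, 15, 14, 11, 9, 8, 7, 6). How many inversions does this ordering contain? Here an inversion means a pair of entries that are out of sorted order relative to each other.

Sweep left to right; for each value list the smaller values that follow it:
17: 7
15: 6
14: 5
11: 4
9: 3
8: 2
7: 1
6: 0
Sum: 7 + 6 + 5 + 4 + 3 + 2 + 1 + 0 = 28

28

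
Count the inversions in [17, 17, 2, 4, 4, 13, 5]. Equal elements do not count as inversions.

11 inversions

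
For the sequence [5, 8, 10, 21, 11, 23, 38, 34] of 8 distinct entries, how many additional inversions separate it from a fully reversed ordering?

26 inversions short

Maximum inversions for 8 distinct elements is C(8, 2) = 8·7/2 = 28.
Current inversions — for each element, count later smaller elements:
5: 0
8: 0
10: 0
21: 1
11: 0
23: 0
38: 1
34: 0
Current total: 0 + 0 + 0 + 1 + 0 + 0 + 1 + 0 = 2
Shortfall: 28 − 2 = 26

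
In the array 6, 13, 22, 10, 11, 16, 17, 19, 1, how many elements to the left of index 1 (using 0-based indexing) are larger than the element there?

The element at index 1 is 13.
Elements before it: 6
None of them are larger than 13.

0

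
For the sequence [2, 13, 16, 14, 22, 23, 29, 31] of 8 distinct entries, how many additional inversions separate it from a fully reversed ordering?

27 inversions short

Maximum inversions for 8 distinct elements is C(8, 2) = 8·7/2 = 28.
Current inversions — for each element, count later smaller elements:
2: 0
13: 0
16: 1
14: 0
22: 0
23: 0
29: 0
31: 0
Current total: 0 + 0 + 1 + 0 + 0 + 0 + 0 + 0 = 1
Shortfall: 28 − 1 = 27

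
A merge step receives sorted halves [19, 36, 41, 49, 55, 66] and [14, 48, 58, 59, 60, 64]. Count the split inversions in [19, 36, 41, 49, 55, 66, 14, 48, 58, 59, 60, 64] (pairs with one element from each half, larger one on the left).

There are 13 split inversions.

Count, for every r in R, how many entries of L exceed r:
r = 14: 19, 36, 41, 49, 55, 66 → 6
r = 48: 49, 55, 66 → 3
r = 58: 66 → 1
r = 59: 66 → 1
r = 60: 66 → 1
r = 64: 66 → 1
Cross-inversions: 6 + 3 + 1 + 1 + 1 + 1 = 13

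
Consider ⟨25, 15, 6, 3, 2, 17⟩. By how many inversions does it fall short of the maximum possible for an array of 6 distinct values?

Maximum inversions for 6 distinct elements is C(6, 2) = 6·5/2 = 15.
Current inversions — for each element, count later smaller elements:
25: 5
15: 3
6: 2
3: 1
2: 0
17: 0
Current total: 5 + 3 + 2 + 1 + 0 + 0 = 11
Shortfall: 15 − 11 = 4

4 inversions short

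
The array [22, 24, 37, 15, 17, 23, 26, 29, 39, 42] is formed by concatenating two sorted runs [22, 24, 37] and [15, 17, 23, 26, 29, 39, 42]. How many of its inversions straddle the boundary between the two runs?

10

For each element r of the right run, count left-run elements greater than r:
r = 15: 22, 24, 37 → 3
r = 17: 22, 24, 37 → 3
r = 23: 24, 37 → 2
r = 26: 37 → 1
r = 29: 37 → 1
r = 39: none → 0
r = 42: none → 0
Cross-inversions: 3 + 3 + 2 + 1 + 1 + 0 + 0 = 10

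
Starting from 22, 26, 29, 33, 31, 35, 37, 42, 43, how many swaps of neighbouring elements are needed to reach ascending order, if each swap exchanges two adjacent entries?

1

Each adjacent swap fixes exactly one inversion, so the minimum swap count equals the number of inversions.
Count inversions — for each element, later elements that are smaller:
22: none → 0
26: none → 0
29: none → 0
33: 31 → 1
31: none → 0
35: none → 0
37: none → 0
42: none → 0
43: none → 0
Total inversions: 0 + 0 + 0 + 1 + 0 + 0 + 0 + 0 + 0 = 1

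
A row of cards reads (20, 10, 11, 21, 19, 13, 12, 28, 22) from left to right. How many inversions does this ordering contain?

12

Element-by-element contributions:
20: 5
10: 0
11: 0
21: 3
19: 2
13: 1
12: 0
28: 1
22: 0
Sum: 5 + 0 + 0 + 3 + 2 + 1 + 0 + 1 + 0 = 12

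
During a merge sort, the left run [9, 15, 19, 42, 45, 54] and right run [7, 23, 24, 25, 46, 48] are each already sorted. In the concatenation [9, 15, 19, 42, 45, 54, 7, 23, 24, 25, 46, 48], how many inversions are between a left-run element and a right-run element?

17 split inversions

Count, for every r in R, how many entries of L exceed r:
r = 7: 9, 15, 19, 42, 45, 54 → 6
r = 23: 42, 45, 54 → 3
r = 24: 42, 45, 54 → 3
r = 25: 42, 45, 54 → 3
r = 46: 54 → 1
r = 48: 54 → 1
Cross-inversions: 6 + 3 + 3 + 3 + 1 + 1 = 17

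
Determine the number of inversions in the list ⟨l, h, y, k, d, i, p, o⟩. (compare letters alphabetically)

13

For each element, count later entries that are smaller:
l: 4
h: 1
y: 5
k: 2
d: 0
i: 0
p: 1
o: 0
Sum: 4 + 1 + 5 + 2 + 0 + 0 + 1 + 0 = 13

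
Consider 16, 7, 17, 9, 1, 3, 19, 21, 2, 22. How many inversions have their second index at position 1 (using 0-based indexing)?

1

The element at index 1 is 7.
Elements before it: 16
Those larger than 7: 16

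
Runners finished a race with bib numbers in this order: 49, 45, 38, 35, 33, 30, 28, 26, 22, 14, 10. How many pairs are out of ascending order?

55 inversions

Count, for each position, how many later elements it exceeds:
49 → 45, 38, 35, 33, 30, 28, 26, 22, 14, 10 → 10
45 → 38, 35, 33, 30, 28, 26, 22, 14, 10 → 9
38 → 35, 33, 30, 28, 26, 22, 14, 10 → 8
35 → 33, 30, 28, 26, 22, 14, 10 → 7
33 → 30, 28, 26, 22, 14, 10 → 6
30 → 28, 26, 22, 14, 10 → 5
28 → 26, 22, 14, 10 → 4
26 → 22, 14, 10 → 3
22 → 14, 10 → 2
14 → 10 → 1
10 → none → 0
Sum: 10 + 9 + 8 + 7 + 6 + 5 + 4 + 3 + 2 + 1 + 0 = 55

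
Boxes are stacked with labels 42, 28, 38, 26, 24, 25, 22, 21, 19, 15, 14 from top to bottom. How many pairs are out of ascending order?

For each element, count later entries that are smaller:
42: 10
28: 8
38: 8
26: 7
24: 5
25: 5
22: 4
21: 3
19: 2
15: 1
14: 0
Sum: 10 + 8 + 8 + 7 + 5 + 5 + 4 + 3 + 2 + 1 + 0 = 53

53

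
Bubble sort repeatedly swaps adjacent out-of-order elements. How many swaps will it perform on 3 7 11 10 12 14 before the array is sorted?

The minimum number of adjacent swaps to sort an array equals its inversion count, since every such swap removes exactly one inversion.
Count inversions — for each element, later elements that are smaller:
3: none → 0
7: none → 0
11: 10 → 1
10: none → 0
12: none → 0
14: none → 0
Total inversions: 0 + 0 + 1 + 0 + 0 + 0 = 1

1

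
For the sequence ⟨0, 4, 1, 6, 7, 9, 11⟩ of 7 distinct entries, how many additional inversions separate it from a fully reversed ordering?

20 inversions short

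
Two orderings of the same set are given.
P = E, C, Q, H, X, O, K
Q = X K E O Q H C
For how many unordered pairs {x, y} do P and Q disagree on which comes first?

14

Assign each item its position (1..7) in the first ordering, then rewrite the second ordering as that position sequence:
positions: E→1, C→2, Q→3, H→4, X→5, O→6, K→7
second ordering as positions: [5, 7, 1, 6, 3, 4, 2]
Discordant pairs = inversions in this position sequence.
5: 1, 3, 4, 2 → 4
7: 1, 6, 3, 4, 2 → 5
1: 0
6: 3, 4, 2 → 3
3: 2 → 1
4: 2 → 1
2: 0
Total: 4 + 5 + 0 + 3 + 1 + 1 + 0 = 14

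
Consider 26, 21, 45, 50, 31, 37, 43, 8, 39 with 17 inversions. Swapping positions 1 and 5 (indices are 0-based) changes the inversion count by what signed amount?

Positions 1 and 5 hold 21 and 37; after swapping, the array is [26, 37, 45, 50, 31, 21, 43, 8, 39].
Element-by-element contributions:
26: 2
37: 3
45: 5
50: 5
31: 2
21: 1
43: 2
8: 0
39: 0
Sum: 2 + 3 + 5 + 5 + 2 + 1 + 2 + 0 + 0 = 20
Change: 20 − 17 = +3

+3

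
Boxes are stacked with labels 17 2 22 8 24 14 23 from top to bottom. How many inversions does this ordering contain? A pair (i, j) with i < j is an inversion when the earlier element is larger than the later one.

For each element, count later entries that are smaller:
17: 3
2: 0
22: 2
8: 0
24: 2
14: 0
23: 0
Sum: 3 + 0 + 2 + 0 + 2 + 0 + 0 = 7

7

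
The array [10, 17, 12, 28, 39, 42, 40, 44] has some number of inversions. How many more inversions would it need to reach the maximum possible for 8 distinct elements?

Maximum inversions for 8 distinct elements is C(8, 2) = 8·7/2 = 28.
Current inversions — for each element, count later smaller elements:
10: 0
17: 1
12: 0
28: 0
39: 0
42: 1
40: 0
44: 0
Current total: 0 + 1 + 0 + 0 + 0 + 1 + 0 + 0 = 2
Shortfall: 28 − 2 = 26

26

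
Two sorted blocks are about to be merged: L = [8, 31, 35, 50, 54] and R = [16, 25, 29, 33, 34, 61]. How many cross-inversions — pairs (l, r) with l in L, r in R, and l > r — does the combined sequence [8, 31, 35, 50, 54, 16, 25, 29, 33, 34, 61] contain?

Count, for every r in R, how many entries of L exceed r:
r = 16: 31, 35, 50, 54 → 4
r = 25: 31, 35, 50, 54 → 4
r = 29: 31, 35, 50, 54 → 4
r = 33: 35, 50, 54 → 3
r = 34: 35, 50, 54 → 3
r = 61: none → 0
Cross-inversions: 4 + 4 + 4 + 3 + 3 + 0 = 18

Split inversions: 18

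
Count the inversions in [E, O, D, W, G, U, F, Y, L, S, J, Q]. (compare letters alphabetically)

26

Sweep left to right; for each value list the smaller values that follow it:
E: 1
O: 5
D: 0
W: 7
G: 1
U: 5
F: 0
Y: 4
L: 1
S: 2
J: 0
Q: 0
Sum: 1 + 5 + 0 + 7 + 1 + 5 + 0 + 4 + 1 + 2 + 0 + 0 = 26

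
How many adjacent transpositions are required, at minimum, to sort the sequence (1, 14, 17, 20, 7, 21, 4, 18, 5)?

16 swaps

Each adjacent swap fixes exactly one inversion, so the minimum swap count equals the number of inversions.
Count inversions — for each element, later elements that are smaller:
1: none → 0
14: 7, 4, 5 → 3
17: 7, 4, 5 → 3
20: 7, 4, 18, 5 → 4
7: 4, 5 → 2
21: 4, 18, 5 → 3
4: none → 0
18: 5 → 1
5: none → 0
Total inversions: 0 + 3 + 3 + 4 + 2 + 3 + 0 + 1 + 0 = 16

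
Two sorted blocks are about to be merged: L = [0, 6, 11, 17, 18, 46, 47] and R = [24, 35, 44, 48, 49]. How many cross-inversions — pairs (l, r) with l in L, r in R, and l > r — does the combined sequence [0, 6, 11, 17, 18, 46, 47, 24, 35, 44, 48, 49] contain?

Split inversions: 6

For each element r of the right run, count left-run elements greater than r:
r = 24: 46, 47 → 2
r = 35: 46, 47 → 2
r = 44: 46, 47 → 2
r = 48: none → 0
r = 49: none → 0
Cross-inversions: 2 + 2 + 2 + 0 + 0 = 6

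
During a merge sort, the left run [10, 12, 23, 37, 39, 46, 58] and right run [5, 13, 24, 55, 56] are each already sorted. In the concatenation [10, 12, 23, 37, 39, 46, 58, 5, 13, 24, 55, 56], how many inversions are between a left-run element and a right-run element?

18 split inversions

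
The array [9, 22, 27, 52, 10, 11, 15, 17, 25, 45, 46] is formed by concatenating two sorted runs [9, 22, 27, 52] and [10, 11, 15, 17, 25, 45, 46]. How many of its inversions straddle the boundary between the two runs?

16 cross-inversions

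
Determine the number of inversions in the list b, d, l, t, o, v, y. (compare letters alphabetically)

For each element, count later entries that are smaller:
b: 0
d: 0
l: 0
t: 1
o: 0
v: 0
y: 0
Sum: 0 + 0 + 0 + 1 + 0 + 0 + 0 = 1

1 out-of-order pair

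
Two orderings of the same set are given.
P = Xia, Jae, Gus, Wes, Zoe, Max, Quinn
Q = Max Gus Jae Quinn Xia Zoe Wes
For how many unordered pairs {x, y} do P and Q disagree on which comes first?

12 disagreeing pairs

Assign each item its position (1..7) in the first ordering, then rewrite the second ordering as that position sequence:
positions: Xia→1, Jae→2, Gus→3, Wes→4, Zoe→5, Max→6, Quinn→7
second ordering as positions: [6, 3, 2, 7, 1, 5, 4]
Discordant pairs = inversions in this position sequence.
6: 3, 2, 1, 5, 4 → 5
3: 2, 1 → 2
2: 1 → 1
7: 1, 5, 4 → 3
1: 0
5: 4 → 1
4: 0
Total: 5 + 2 + 1 + 3 + 0 + 1 + 0 = 12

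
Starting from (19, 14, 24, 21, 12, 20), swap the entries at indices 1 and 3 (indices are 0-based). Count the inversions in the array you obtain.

9

Positions 1 and 3 hold 14 and 21; after swapping, the array is [19, 21, 24, 14, 12, 20].
For each element, count later entries that are smaller:
19 → 14, 12 → 2
21 → 14, 12, 20 → 3
24 → 14, 12, 20 → 3
14 → 12 → 1
12 → none → 0
20 → none → 0
Sum: 2 + 3 + 3 + 1 + 0 + 0 = 9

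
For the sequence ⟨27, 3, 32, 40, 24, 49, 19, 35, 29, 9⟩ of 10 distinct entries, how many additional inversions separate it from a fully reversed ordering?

22 inversions short

Maximum inversions for 10 distinct elements is C(10, 2) = 10·9/2 = 45.
Current inversions — for each element, count later smaller elements:
27: 4
3: 0
32: 4
40: 5
24: 2
49: 4
19: 1
35: 2
29: 1
9: 0
Current total: 4 + 0 + 4 + 5 + 2 + 4 + 1 + 2 + 1 + 0 = 23
Shortfall: 45 − 23 = 22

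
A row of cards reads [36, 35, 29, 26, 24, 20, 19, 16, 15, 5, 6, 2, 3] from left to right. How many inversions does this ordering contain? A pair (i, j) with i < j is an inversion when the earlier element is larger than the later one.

Inversions: 76

Count, for each position, how many later elements it exceeds:
36 → 35, 29, 26, 24, 20, 19, 16, 15, 5, 6, 2, 3 → 12
35 → 29, 26, 24, 20, 19, 16, 15, 5, 6, 2, 3 → 11
29 → 26, 24, 20, 19, 16, 15, 5, 6, 2, 3 → 10
26 → 24, 20, 19, 16, 15, 5, 6, 2, 3 → 9
24 → 20, 19, 16, 15, 5, 6, 2, 3 → 8
20 → 19, 16, 15, 5, 6, 2, 3 → 7
19 → 16, 15, 5, 6, 2, 3 → 6
16 → 15, 5, 6, 2, 3 → 5
15 → 5, 6, 2, 3 → 4
5 → 2, 3 → 2
6 → 2, 3 → 2
2 → none → 0
3 → none → 0
Sum: 12 + 11 + 10 + 9 + 8 + 7 + 6 + 5 + 4 + 2 + 2 + 0 + 0 = 76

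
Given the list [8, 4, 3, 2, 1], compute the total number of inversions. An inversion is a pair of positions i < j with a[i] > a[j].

10

Count, for each position, how many later elements it exceeds:
8: 4
4: 3
3: 2
2: 1
1: 0
Sum: 4 + 3 + 2 + 1 + 0 = 10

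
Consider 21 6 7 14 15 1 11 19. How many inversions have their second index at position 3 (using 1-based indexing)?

1

The element at index 3 is 7.
Elements before it: 21, 6
Those larger than 7: 21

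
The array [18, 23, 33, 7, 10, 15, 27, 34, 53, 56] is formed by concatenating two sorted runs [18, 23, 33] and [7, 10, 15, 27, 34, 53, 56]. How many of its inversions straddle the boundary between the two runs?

10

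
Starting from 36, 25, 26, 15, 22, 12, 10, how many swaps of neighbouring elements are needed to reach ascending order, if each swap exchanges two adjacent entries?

Each adjacent swap fixes exactly one inversion, so the minimum swap count equals the number of inversions.
Count inversions — for each element, later elements that are smaller:
36: 25, 26, 15, 22, 12, 10 → 6
25: 15, 22, 12, 10 → 4
26: 15, 22, 12, 10 → 4
15: 12, 10 → 2
22: 12, 10 → 2
12: 10 → 1
10: none → 0
Total inversions: 6 + 4 + 4 + 2 + 2 + 1 + 0 = 19

There are 19 adjacent swaps.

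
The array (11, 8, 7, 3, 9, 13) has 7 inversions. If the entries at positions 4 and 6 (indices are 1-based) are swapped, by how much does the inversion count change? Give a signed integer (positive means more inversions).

+3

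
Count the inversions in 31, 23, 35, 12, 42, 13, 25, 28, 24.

19

For each element, count later entries that are smaller:
31 → 23, 12, 13, 25, 28, 24 → 6
23 → 12, 13 → 2
35 → 12, 13, 25, 28, 24 → 5
12 → none → 0
42 → 13, 25, 28, 24 → 4
13 → none → 0
25 → 24 → 1
28 → 24 → 1
24 → none → 0
Sum: 6 + 2 + 5 + 0 + 4 + 0 + 1 + 1 + 0 = 19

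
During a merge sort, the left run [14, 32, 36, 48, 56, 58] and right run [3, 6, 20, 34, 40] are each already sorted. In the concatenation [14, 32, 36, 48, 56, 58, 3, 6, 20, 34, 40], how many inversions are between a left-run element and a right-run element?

24

For each element r of the right run, count left-run elements greater than r:
r = 3: 14, 32, 36, 48, 56, 58 → 6
r = 6: 14, 32, 36, 48, 56, 58 → 6
r = 20: 32, 36, 48, 56, 58 → 5
r = 34: 36, 48, 56, 58 → 4
r = 40: 48, 56, 58 → 3
Cross-inversions: 6 + 6 + 5 + 4 + 3 = 24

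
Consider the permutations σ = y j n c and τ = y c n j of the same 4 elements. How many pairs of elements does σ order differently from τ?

Assign each item its position (1..4) in the first ordering, then rewrite the second ordering as that position sequence:
positions: y→1, j→2, n→3, c→4
second ordering as positions: [1, 4, 3, 2]
Discordant pairs = inversions in this position sequence.
1: 0
4: 3, 2 → 2
3: 2 → 1
2: 0
Total: 0 + 2 + 1 + 0 = 3

3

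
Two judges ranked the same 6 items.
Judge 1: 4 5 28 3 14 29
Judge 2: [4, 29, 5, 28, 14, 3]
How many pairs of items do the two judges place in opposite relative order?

5

Assign each item its position (1..6) in the first ordering, then rewrite the second ordering as that position sequence:
positions: 4→1, 5→2, 28→3, 3→4, 14→5, 29→6
second ordering as positions: [1, 6, 2, 3, 5, 4]
Discordant pairs = inversions in this position sequence.
1: 0
6: 2, 3, 5, 4 → 4
2: 0
3: 0
5: 4 → 1
4: 0
Total: 0 + 4 + 0 + 0 + 1 + 0 = 5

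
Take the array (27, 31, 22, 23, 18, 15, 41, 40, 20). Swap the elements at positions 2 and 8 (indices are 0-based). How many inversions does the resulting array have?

19

Positions 2 and 8 hold 22 and 20; after swapping, the array is [27, 31, 20, 23, 18, 15, 41, 40, 22].
Count, for each position, how many later elements it exceeds:
27: 5
31: 5
20: 2
23: 3
18: 1
15: 0
41: 2
40: 1
22: 0
Sum: 5 + 5 + 2 + 3 + 1 + 0 + 2 + 1 + 0 = 19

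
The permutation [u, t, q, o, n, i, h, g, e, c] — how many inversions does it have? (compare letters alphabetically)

Element-by-element contributions:
u: 9
t: 8
q: 7
o: 6
n: 5
i: 4
h: 3
g: 2
e: 1
c: 0
Sum: 9 + 8 + 7 + 6 + 5 + 4 + 3 + 2 + 1 + 0 = 45

Inversions: 45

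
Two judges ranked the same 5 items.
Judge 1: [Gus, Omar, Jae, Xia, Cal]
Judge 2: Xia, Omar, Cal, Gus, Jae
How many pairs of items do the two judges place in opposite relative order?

Assign each item its position (1..5) in the first ordering, then rewrite the second ordering as that position sequence:
positions: Gus→1, Omar→2, Jae→3, Xia→4, Cal→5
second ordering as positions: [4, 2, 5, 1, 3]
Discordant pairs = inversions in this position sequence.
4: 2, 1, 3 → 3
2: 1 → 1
5: 1, 3 → 2
1: 0
3: 0
Total: 3 + 1 + 2 + 0 + 0 = 6

6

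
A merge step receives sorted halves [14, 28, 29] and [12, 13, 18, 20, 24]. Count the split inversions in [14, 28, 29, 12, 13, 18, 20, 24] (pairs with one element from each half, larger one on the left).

12

For each element r of the right run, count left-run elements greater than r:
r = 12: 14, 28, 29 → 3
r = 13: 14, 28, 29 → 3
r = 18: 28, 29 → 2
r = 20: 28, 29 → 2
r = 24: 28, 29 → 2
Cross-inversions: 3 + 3 + 2 + 2 + 2 = 12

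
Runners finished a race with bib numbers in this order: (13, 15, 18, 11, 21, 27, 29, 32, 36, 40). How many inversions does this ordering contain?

There are 3 out-of-order pairs.

Count, for each position, how many later elements it exceeds:
13 → 11 → 1
15 → 11 → 1
18 → 11 → 1
11 → none → 0
21 → none → 0
27 → none → 0
29 → none → 0
32 → none → 0
36 → none → 0
40 → none → 0
Sum: 1 + 1 + 1 + 0 + 0 + 0 + 0 + 0 + 0 + 0 = 3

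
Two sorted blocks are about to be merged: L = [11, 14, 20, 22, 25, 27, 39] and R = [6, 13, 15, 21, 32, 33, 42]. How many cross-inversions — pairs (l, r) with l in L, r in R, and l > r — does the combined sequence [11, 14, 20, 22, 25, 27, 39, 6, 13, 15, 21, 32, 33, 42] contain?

24 cross-inversions

Count, for every r in R, how many entries of L exceed r:
r = 6: 11, 14, 20, 22, 25, 27, 39 → 7
r = 13: 14, 20, 22, 25, 27, 39 → 6
r = 15: 20, 22, 25, 27, 39 → 5
r = 21: 22, 25, 27, 39 → 4
r = 32: 39 → 1
r = 33: 39 → 1
r = 42: none → 0
Cross-inversions: 7 + 6 + 5 + 4 + 1 + 1 + 0 = 24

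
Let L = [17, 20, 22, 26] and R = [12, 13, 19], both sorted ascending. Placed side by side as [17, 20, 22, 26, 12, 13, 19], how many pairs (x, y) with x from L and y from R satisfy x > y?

11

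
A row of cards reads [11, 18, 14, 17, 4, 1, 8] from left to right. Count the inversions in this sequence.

There are 15 inversions.

For each element, count later entries that are smaller:
11 → 4, 1, 8 → 3
18 → 14, 17, 4, 1, 8 → 5
14 → 4, 1, 8 → 3
17 → 4, 1, 8 → 3
4 → 1 → 1
1 → none → 0
8 → none → 0
Sum: 3 + 5 + 3 + 3 + 1 + 0 + 0 = 15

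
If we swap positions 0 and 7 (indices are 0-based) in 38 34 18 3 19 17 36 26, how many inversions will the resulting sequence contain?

11

Positions 0 and 7 hold 38 and 26; after swapping, the array is [26, 34, 18, 3, 19, 17, 36, 38].
Element-by-element contributions:
26: 4
34: 4
18: 2
3: 0
19: 1
17: 0
36: 0
38: 0
Sum: 4 + 4 + 2 + 0 + 1 + 0 + 0 + 0 = 11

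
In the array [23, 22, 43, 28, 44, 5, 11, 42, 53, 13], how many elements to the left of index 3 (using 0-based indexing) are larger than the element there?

The element at index 3 is 28.
Elements before it: 23, 22, 43
Those larger than 28: 43

1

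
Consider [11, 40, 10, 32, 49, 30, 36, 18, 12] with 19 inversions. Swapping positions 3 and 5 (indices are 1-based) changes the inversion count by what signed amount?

+3

Positions 3 and 5 hold 10 and 49; after swapping, the array is [11, 40, 49, 32, 10, 30, 36, 18, 12].
Element-by-element contributions:
11 → 10 → 1
40 → 32, 10, 30, 36, 18, 12 → 6
49 → 32, 10, 30, 36, 18, 12 → 6
32 → 10, 30, 18, 12 → 4
10 → none → 0
30 → 18, 12 → 2
36 → 18, 12 → 2
18 → 12 → 1
12 → none → 0
Sum: 1 + 6 + 6 + 4 + 0 + 2 + 2 + 1 + 0 = 22
Change: 22 − 19 = +3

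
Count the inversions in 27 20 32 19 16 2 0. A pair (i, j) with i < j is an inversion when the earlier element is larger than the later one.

Sweep left to right; for each value list the smaller values that follow it:
27: 5
20: 4
32: 4
19: 3
16: 2
2: 1
0: 0
Sum: 5 + 4 + 4 + 3 + 2 + 1 + 0 = 19

19 inversions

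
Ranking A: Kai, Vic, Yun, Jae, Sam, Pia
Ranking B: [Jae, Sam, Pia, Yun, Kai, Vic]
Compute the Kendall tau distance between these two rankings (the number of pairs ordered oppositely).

Discordant pairs: 11

Assign each item its position (1..6) in the first ordering, then rewrite the second ordering as that position sequence:
positions: Kai→1, Vic→2, Yun→3, Jae→4, Sam→5, Pia→6
second ordering as positions: [4, 5, 6, 3, 1, 2]
Discordant pairs = inversions in this position sequence.
4: 3, 1, 2 → 3
5: 3, 1, 2 → 3
6: 3, 1, 2 → 3
3: 1, 2 → 2
1: 0
2: 0
Total: 3 + 3 + 3 + 2 + 0 + 0 = 11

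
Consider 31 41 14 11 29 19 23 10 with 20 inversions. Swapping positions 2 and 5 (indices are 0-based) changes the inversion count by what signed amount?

+1

Positions 2 and 5 hold 14 and 19; after swapping, the array is [31, 41, 19, 11, 29, 14, 23, 10].
For each element, count later entries that are smaller:
31 → 19, 11, 29, 14, 23, 10 → 6
41 → 19, 11, 29, 14, 23, 10 → 6
19 → 11, 14, 10 → 3
11 → 10 → 1
29 → 14, 23, 10 → 3
14 → 10 → 1
23 → 10 → 1
10 → none → 0
Sum: 6 + 6 + 3 + 1 + 3 + 1 + 1 + 0 = 21
Change: 21 − 20 = +1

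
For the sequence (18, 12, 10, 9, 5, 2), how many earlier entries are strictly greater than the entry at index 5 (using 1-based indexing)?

4

The element at index 5 is 5.
Elements before it: 18, 12, 10, 9
Those larger than 5: 18, 12, 10, 9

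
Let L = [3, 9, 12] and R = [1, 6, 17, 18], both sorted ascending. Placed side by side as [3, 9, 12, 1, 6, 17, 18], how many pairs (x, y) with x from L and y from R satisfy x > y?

Take each right-half value and tally the left-half values above it:
r = 1: 3, 9, 12 → 3
r = 6: 9, 12 → 2
r = 17: none → 0
r = 18: none → 0
Cross-inversions: 3 + 2 + 0 + 0 = 5

5 cross-inversions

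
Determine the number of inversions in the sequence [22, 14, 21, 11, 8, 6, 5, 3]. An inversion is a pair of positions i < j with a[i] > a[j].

27 inversions

For each element, count later entries that are smaller:
22: 7
14: 5
21: 5
11: 4
8: 3
6: 2
5: 1
3: 0
Sum: 7 + 5 + 5 + 4 + 3 + 2 + 1 + 0 = 27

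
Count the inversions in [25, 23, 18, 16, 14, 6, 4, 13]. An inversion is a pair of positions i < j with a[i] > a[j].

Element-by-element contributions:
25: 7
23: 6
18: 5
16: 4
14: 3
6: 1
4: 0
13: 0
Sum: 7 + 6 + 5 + 4 + 3 + 1 + 0 + 0 = 26

26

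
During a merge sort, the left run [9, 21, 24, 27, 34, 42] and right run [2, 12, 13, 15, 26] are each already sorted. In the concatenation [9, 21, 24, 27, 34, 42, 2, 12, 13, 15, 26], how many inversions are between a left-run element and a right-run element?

24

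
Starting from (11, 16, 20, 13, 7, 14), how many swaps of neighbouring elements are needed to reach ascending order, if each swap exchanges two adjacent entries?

Adjacent swaps: 8

The minimum number of adjacent swaps to sort an array equals its inversion count, since every such swap removes exactly one inversion.
Count inversions — for each element, later elements that are smaller:
11: 7 → 1
16: 13, 7, 14 → 3
20: 13, 7, 14 → 3
13: 7 → 1
7: none → 0
14: none → 0
Total inversions: 1 + 3 + 3 + 1 + 0 + 0 = 8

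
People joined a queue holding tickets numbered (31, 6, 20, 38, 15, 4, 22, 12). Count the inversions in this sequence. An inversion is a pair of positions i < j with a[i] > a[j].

17 inversions

For each element, count later entries that are smaller:
31 → 6, 20, 15, 4, 22, 12 → 6
6 → 4 → 1
20 → 15, 4, 12 → 3
38 → 15, 4, 22, 12 → 4
15 → 4, 12 → 2
4 → none → 0
22 → 12 → 1
12 → none → 0
Sum: 6 + 1 + 3 + 4 + 2 + 0 + 1 + 0 = 17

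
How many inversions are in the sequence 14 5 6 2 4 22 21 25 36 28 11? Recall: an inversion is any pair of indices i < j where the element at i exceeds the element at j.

Sweep left to right; for each value list the smaller values that follow it:
14: 5
5: 2
6: 2
2: 0
4: 0
22: 2
21: 1
25: 1
36: 2
28: 1
11: 0
Sum: 5 + 2 + 2 + 0 + 0 + 2 + 1 + 1 + 2 + 1 + 0 = 16

Out-of-order pairs: 16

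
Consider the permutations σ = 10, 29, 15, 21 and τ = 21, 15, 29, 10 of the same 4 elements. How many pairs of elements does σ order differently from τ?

6

Assign each item its position (1..4) in the first ordering, then rewrite the second ordering as that position sequence:
positions: 10→1, 29→2, 15→3, 21→4
second ordering as positions: [4, 3, 2, 1]
Discordant pairs = inversions in this position sequence.
4: 3, 2, 1 → 3
3: 2, 1 → 2
2: 1 → 1
1: 0
Total: 3 + 2 + 1 + 0 = 6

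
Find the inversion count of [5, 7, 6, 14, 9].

There are 2 inversions.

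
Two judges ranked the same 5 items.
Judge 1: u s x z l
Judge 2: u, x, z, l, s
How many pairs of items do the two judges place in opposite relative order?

Assign each item its position (1..5) in the first ordering, then rewrite the second ordering as that position sequence:
positions: u→1, s→2, x→3, z→4, l→5
second ordering as positions: [1, 3, 4, 5, 2]
Discordant pairs = inversions in this position sequence.
1: 0
3: 2 → 1
4: 2 → 1
5: 2 → 1
2: 0
Total: 0 + 1 + 1 + 1 + 0 = 3

There are 3 discordant pairs.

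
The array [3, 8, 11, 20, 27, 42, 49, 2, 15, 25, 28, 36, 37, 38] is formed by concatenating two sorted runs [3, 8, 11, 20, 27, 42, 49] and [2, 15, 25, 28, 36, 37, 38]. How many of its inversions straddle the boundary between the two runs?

22

Count, for every r in R, how many entries of L exceed r:
r = 2: 3, 8, 11, 20, 27, 42, 49 → 7
r = 15: 20, 27, 42, 49 → 4
r = 25: 27, 42, 49 → 3
r = 28: 42, 49 → 2
r = 36: 42, 49 → 2
r = 37: 42, 49 → 2
r = 38: 42, 49 → 2
Cross-inversions: 7 + 4 + 3 + 2 + 2 + 2 + 2 = 22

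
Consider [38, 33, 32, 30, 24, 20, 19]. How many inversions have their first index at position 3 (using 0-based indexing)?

The element at index 3 is 30.
Elements after it: 24, 20, 19
Those smaller than 30: 24, 20, 19

3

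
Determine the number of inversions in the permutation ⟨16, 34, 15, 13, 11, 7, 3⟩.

20 inversions

Element-by-element contributions:
16 → 15, 13, 11, 7, 3 → 5
34 → 15, 13, 11, 7, 3 → 5
15 → 13, 11, 7, 3 → 4
13 → 11, 7, 3 → 3
11 → 7, 3 → 2
7 → 3 → 1
3 → none → 0
Sum: 5 + 5 + 4 + 3 + 2 + 1 + 0 = 20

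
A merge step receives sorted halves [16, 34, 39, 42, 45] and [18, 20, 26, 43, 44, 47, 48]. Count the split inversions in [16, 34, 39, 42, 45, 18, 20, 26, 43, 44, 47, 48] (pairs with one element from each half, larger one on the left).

Count, for every r in R, how many entries of L exceed r:
r = 18: 34, 39, 42, 45 → 4
r = 20: 34, 39, 42, 45 → 4
r = 26: 34, 39, 42, 45 → 4
r = 43: 45 → 1
r = 44: 45 → 1
r = 47: none → 0
r = 48: none → 0
Cross-inversions: 4 + 4 + 4 + 1 + 1 + 0 + 0 = 14

14 cross-inversions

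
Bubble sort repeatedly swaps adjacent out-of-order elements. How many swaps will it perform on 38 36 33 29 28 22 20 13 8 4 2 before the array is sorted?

The minimum number of adjacent swaps to sort an array equals its inversion count, since every such swap removes exactly one inversion.
Count inversions — for each element, later elements that are smaller:
38: 36, 33, 29, 28, 22, 20, 13, 8, 4, 2 → 10
36: 33, 29, 28, 22, 20, 13, 8, 4, 2 → 9
33: 29, 28, 22, 20, 13, 8, 4, 2 → 8
29: 28, 22, 20, 13, 8, 4, 2 → 7
28: 22, 20, 13, 8, 4, 2 → 6
22: 20, 13, 8, 4, 2 → 5
20: 13, 8, 4, 2 → 4
13: 8, 4, 2 → 3
8: 4, 2 → 2
4: 2 → 1
2: none → 0
Total inversions: 10 + 9 + 8 + 7 + 6 + 5 + 4 + 3 + 2 + 1 + 0 = 55

55 swaps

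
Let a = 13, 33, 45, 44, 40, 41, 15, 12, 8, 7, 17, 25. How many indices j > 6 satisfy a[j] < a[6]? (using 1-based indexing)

The element at index 6 is 41.
Elements after it: 15, 12, 8, 7, 17, 25
Those smaller than 41: 15, 12, 8, 7, 17, 25

6 such elements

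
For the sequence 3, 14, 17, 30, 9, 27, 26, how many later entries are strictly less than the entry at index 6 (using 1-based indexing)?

1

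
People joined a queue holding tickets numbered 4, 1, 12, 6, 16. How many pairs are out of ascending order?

Element-by-element contributions:
4: 1
1: 0
12: 1
6: 0
16: 0
Sum: 1 + 0 + 1 + 0 + 0 = 2

2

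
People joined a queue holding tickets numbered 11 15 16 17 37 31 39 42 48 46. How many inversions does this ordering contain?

Inversions: 2

Sweep left to right; for each value list the smaller values that follow it:
11: 0
15: 0
16: 0
17: 0
37: 1
31: 0
39: 0
42: 0
48: 1
46: 0
Sum: 0 + 0 + 0 + 0 + 1 + 0 + 0 + 0 + 1 + 0 = 2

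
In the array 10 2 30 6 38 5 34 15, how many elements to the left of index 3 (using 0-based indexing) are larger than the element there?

The element at index 3 is 6.
Elements before it: 10, 2, 30
Those larger than 6: 10, 30

2 such elements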